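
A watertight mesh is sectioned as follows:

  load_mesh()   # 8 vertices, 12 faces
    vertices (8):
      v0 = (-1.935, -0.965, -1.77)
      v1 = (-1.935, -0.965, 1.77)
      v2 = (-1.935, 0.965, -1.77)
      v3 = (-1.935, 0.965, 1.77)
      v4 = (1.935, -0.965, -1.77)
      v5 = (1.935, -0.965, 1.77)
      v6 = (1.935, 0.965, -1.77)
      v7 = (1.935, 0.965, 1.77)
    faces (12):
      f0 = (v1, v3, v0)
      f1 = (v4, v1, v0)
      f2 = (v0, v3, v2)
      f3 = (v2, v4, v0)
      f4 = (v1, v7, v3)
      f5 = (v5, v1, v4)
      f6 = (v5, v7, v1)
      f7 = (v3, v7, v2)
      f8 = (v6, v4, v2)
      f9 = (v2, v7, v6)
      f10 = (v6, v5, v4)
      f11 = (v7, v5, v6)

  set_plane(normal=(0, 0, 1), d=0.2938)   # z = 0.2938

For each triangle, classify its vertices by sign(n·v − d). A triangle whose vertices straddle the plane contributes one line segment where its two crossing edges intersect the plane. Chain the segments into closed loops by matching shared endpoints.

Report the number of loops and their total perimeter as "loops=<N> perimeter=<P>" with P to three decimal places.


loops=1 perimeter=11.600

Straddling triangles (8 of 12):
  (v1,v3,v0) [++-] → (-1.935, 0.160179, 0.2938)–(-1.935, -0.965, 0.2938)  len=1.1252
  (v4,v1,v0) [-+-] → (-0.321188, -0.965, 0.2938)–(-1.935, -0.965, 0.2938)  len=1.6138
  (v0,v3,v2) [-+-] → (-1.935, 0.160179, 0.2938)–(-1.935, 0.965, 0.2938)  len=0.8048
  (v5,v1,v4) [++-] → (-0.321188, -0.965, 0.2938)–(1.935, -0.965, 0.2938)  len=2.2562
  (v3,v7,v2) [++-] → (0.321188, 0.965, 0.2938)–(-1.935, 0.965, 0.2938)  len=2.2562
  (v2,v7,v6) [-+-] → (0.321188, 0.965, 0.2938)–(1.935, 0.965, 0.2938)  len=1.6138
  (v6,v5,v4) [-+-] → (1.935, -0.160179, 0.2938)–(1.935, -0.965, 0.2938)  len=0.8048
  (v7,v5,v6) [++-] → (1.935, -0.160179, 0.2938)–(1.935, 0.965, 0.2938)  len=1.1252

Chained into 1 loop(s):
  loop 1: 8 segments, perimeter = 11.6000
Total perimeter = 11.600


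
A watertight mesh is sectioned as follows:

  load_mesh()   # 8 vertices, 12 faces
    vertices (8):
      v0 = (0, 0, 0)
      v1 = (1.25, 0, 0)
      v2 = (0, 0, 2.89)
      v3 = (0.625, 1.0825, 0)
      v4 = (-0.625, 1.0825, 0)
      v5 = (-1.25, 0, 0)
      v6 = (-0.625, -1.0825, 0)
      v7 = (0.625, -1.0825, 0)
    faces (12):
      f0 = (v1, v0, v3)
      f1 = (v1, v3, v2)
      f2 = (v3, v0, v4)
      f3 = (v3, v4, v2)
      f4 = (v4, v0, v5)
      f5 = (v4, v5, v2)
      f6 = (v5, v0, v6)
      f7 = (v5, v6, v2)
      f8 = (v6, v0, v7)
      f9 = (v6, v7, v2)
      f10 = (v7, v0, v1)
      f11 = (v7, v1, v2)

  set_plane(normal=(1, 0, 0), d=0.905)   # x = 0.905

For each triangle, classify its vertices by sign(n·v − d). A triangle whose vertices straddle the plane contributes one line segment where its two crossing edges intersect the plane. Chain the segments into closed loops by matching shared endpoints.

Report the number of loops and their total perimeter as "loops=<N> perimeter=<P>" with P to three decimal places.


loops=1 perimeter=3.188

Straddling triangles (4 of 12):
  (v1,v0,v3) [+--] → (0.905, 0, 0)–(0.905, 0.59754, 0)  len=0.5975
  (v1,v3,v2) [+--] → (0.905, 0.59754, 0)–(0.905, 0, 0.79764)  len=0.9966
  (v7,v0,v1) [--+] → (0.905, 0, 0)–(0.905, -0.59754, 0)  len=0.5975
  (v7,v1,v2) [-+-] → (0.905, -0.59754, 0)–(0.905, 0, 0.79764)  len=0.9966

Chained into 1 loop(s):
  loop 1: 4 segments, perimeter = 3.1884
Total perimeter = 3.188


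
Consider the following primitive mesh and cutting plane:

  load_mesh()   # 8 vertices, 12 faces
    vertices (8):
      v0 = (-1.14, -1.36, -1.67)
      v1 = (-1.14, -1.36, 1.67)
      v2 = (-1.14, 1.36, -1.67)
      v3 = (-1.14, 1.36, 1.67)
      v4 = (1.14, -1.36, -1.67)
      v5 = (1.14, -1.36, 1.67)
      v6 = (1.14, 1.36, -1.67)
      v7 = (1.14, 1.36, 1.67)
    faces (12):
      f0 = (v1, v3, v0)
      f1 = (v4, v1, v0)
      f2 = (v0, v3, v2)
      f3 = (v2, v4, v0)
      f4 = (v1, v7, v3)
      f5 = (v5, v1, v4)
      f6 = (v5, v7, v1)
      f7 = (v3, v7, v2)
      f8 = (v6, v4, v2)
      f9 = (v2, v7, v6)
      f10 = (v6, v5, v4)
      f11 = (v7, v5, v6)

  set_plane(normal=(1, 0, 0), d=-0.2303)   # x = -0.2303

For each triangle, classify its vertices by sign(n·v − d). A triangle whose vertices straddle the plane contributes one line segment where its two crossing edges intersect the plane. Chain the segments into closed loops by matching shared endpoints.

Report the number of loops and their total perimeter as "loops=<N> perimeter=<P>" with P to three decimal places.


loops=1 perimeter=12.120

Straddling triangles (8 of 12):
  (v4,v1,v0) [+--] → (-0.2303, -1.36, 0.337369)–(-0.2303, -1.36, -1.67)  len=2.0074
  (v2,v4,v0) [-+-] → (-0.2303, 0.274744, -1.67)–(-0.2303, -1.36, -1.67)  len=1.6347
  (v1,v7,v3) [-+-] → (-0.2303, -0.274744, 1.67)–(-0.2303, 1.36, 1.67)  len=1.6347
  (v5,v1,v4) [+-+] → (-0.2303, -1.36, 1.67)–(-0.2303, -1.36, 0.337369)  len=1.3326
  (v5,v7,v1) [++-] → (-0.2303, -0.274744, 1.67)–(-0.2303, -1.36, 1.67)  len=1.0853
  (v3,v7,v2) [-+-] → (-0.2303, 1.36, 1.67)–(-0.2303, 1.36, -0.337369)  len=2.0074
  (v6,v4,v2) [++-] → (-0.2303, 0.274744, -1.67)–(-0.2303, 1.36, -1.67)  len=1.0853
  (v2,v7,v6) [-++] → (-0.2303, 1.36, -0.337369)–(-0.2303, 1.36, -1.67)  len=1.3326

Chained into 1 loop(s):
  loop 1: 8 segments, perimeter = 12.1200
Total perimeter = 12.120


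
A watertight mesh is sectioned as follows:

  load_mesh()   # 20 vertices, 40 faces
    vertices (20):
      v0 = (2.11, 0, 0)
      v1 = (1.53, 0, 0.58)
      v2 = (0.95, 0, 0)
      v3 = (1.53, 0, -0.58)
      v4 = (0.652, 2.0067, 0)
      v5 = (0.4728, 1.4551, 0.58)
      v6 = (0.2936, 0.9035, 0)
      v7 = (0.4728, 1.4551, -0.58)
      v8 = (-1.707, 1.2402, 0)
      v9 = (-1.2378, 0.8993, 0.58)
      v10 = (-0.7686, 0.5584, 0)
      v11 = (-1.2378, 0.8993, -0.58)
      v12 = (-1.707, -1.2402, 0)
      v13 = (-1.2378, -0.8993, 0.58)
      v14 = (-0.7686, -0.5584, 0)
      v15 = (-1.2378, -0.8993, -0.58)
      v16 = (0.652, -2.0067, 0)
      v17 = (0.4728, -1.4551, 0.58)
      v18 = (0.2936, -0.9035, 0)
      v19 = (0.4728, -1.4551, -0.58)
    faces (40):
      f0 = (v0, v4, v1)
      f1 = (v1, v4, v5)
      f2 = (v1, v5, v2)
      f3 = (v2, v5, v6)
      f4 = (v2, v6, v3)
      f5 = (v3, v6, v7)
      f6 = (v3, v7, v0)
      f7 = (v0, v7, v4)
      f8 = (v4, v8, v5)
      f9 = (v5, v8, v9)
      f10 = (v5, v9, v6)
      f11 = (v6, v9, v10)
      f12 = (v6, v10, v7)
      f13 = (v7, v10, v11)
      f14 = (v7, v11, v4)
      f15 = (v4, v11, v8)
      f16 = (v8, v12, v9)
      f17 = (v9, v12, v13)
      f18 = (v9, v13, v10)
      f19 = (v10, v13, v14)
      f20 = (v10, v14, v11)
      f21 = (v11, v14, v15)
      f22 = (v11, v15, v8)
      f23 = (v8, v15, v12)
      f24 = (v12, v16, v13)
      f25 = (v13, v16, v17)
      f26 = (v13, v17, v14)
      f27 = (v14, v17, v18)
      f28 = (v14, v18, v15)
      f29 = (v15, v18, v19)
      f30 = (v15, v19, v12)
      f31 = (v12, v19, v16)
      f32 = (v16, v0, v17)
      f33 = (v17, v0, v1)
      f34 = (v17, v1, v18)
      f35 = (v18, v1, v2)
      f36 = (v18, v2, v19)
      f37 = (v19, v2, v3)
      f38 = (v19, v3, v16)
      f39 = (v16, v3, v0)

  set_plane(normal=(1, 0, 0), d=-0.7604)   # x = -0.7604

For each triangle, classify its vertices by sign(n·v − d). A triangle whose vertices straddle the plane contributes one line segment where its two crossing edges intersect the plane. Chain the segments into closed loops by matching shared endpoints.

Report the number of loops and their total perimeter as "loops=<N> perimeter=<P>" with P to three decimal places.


Straddling triangles (16 of 40):
  (v4,v8,v5) [+-+] → (-0.7604, 1.54777, 0)–(-0.7604, 1.33352, 0.251871)  len=0.3307
  (v5,v8,v9) [+--] → (-0.7604, 1.33352, 0.251871)–(-0.7604, 1.05441, 0.58)  len=0.4308
  (v5,v9,v6) [+-+] → (-0.7604, 1.05441, 0.58)–(-0.7604, 0.900609, 0.39919)  len=0.2374
  (v6,v9,v10) [+--] → (-0.7604, 0.900609, 0.39919)–(-0.7604, 0.561064, 0)  len=0.5241
  (v6,v10,v7) [+-+] → (-0.7604, 0.561064, 0)–(-0.7604, 0.564323, -0.00383116)  len=0.0050
  (v7,v10,v11) [+--] → (-0.7604, 0.564323, -0.00383116)–(-0.7604, 1.05441, -0.58)  len=0.7564
  (v7,v11,v4) [+-+] → (-0.7604, 1.05441, -0.58)–(-0.7604, 1.17905, -0.433481)  len=0.1924
  (v4,v11,v8) [+--] → (-0.7604, 1.17905, -0.433481)–(-0.7604, 1.54777, 0)  len=0.5691
  (v12,v16,v13) [-+-] → (-0.7604, -1.54777, 0)–(-0.7604, -1.17905, 0.433481)  len=0.5691
  (v13,v16,v17) [-++] → (-0.7604, -1.17905, 0.433481)–(-0.7604, -1.05441, 0.58)  len=0.1924
  (v13,v17,v14) [-+-] → (-0.7604, -1.05441, 0.58)–(-0.7604, -0.564323, 0.00383116)  len=0.7564
  (v14,v17,v18) [-++] → (-0.7604, -0.564323, 0.00383116)–(-0.7604, -0.561064, 0)  len=0.0050
  (v14,v18,v15) [-+-] → (-0.7604, -0.561064, 0)–(-0.7604, -0.900609, -0.39919)  len=0.5241
  (v15,v18,v19) [-++] → (-0.7604, -0.900609, -0.39919)–(-0.7604, -1.05441, -0.58)  len=0.2374
  (v15,v19,v12) [-+-] → (-0.7604, -1.05441, -0.58)–(-0.7604, -1.33352, -0.251871)  len=0.4308
  (v12,v19,v16) [-++] → (-0.7604, -1.33352, -0.251871)–(-0.7604, -1.54777, 0)  len=0.3307

Chained into 2 loop(s):
  loop 1: 8 segments, perimeter = 3.0458
  loop 2: 8 segments, perimeter = 3.0458
Total perimeter = 6.092

loops=2 perimeter=6.092


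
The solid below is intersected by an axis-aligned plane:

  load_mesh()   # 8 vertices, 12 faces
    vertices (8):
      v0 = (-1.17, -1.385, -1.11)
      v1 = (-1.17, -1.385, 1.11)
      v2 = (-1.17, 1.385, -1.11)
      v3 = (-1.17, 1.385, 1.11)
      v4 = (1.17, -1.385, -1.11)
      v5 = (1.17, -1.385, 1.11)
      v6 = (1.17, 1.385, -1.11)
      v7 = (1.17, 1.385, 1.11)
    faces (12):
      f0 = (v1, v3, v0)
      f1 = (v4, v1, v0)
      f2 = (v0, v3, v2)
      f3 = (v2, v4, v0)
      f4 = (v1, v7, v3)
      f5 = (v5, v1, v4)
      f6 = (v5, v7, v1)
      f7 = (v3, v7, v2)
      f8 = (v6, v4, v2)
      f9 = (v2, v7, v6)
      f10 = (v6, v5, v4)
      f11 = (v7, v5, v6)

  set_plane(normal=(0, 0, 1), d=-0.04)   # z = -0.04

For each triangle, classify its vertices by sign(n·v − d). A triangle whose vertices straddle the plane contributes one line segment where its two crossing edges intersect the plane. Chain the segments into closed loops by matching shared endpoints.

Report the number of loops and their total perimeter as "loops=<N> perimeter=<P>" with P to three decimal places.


loops=1 perimeter=10.220

Straddling triangles (8 of 12):
  (v1,v3,v0) [++-] → (-1.17, -0.0499099, -0.04)–(-1.17, -1.385, -0.04)  len=1.3351
  (v4,v1,v0) [-+-] → (0.0421622, -1.385, -0.04)–(-1.17, -1.385, -0.04)  len=1.2122
  (v0,v3,v2) [-+-] → (-1.17, -0.0499099, -0.04)–(-1.17, 1.385, -0.04)  len=1.4349
  (v5,v1,v4) [++-] → (0.0421622, -1.385, -0.04)–(1.17, -1.385, -0.04)  len=1.1278
  (v3,v7,v2) [++-] → (-0.0421622, 1.385, -0.04)–(-1.17, 1.385, -0.04)  len=1.1278
  (v2,v7,v6) [-+-] → (-0.0421622, 1.385, -0.04)–(1.17, 1.385, -0.04)  len=1.2122
  (v6,v5,v4) [-+-] → (1.17, 0.0499099, -0.04)–(1.17, -1.385, -0.04)  len=1.4349
  (v7,v5,v6) [++-] → (1.17, 0.0499099, -0.04)–(1.17, 1.385, -0.04)  len=1.3351

Chained into 1 loop(s):
  loop 1: 8 segments, perimeter = 10.2200
Total perimeter = 10.220


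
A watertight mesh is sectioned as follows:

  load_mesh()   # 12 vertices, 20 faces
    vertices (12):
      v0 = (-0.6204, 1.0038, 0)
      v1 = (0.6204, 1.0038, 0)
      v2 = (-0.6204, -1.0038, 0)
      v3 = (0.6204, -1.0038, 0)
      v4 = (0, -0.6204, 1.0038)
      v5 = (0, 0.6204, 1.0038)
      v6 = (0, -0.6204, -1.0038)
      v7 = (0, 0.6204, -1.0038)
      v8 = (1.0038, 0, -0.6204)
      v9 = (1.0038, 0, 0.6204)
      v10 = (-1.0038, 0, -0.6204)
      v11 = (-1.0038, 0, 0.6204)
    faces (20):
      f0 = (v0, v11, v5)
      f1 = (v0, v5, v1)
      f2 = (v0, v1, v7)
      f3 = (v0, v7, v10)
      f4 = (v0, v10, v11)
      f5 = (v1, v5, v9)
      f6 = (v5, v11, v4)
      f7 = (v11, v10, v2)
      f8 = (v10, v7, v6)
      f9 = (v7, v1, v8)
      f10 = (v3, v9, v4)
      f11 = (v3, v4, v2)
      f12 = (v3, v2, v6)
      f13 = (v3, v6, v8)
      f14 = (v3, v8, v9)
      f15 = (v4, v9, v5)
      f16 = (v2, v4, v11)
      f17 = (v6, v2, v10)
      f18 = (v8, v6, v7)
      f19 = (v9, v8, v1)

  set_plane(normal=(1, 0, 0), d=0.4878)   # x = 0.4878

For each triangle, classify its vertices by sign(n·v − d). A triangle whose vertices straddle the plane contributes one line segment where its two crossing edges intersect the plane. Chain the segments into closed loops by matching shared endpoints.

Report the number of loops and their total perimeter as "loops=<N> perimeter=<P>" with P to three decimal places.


Straddling triangles (10 of 20):
  (v0,v5,v1) [--+] → (0.4878, 0.921855, 0.214545)–(0.4878, 1.0038, 0)  len=0.2297
  (v0,v1,v7) [-+-] → (0.4878, 1.0038, 0)–(0.4878, 0.921855, -0.214545)  len=0.2297
  (v1,v5,v9) [+-+] → (0.4878, 0.921855, 0.214545)–(0.4878, 0.318915, 0.817485)  len=0.8527
  (v7,v1,v8) [-++] → (0.4878, 0.921855, -0.214545)–(0.4878, 0.318915, -0.817485)  len=0.8527
  (v3,v9,v4) [++-] → (0.4878, -0.318915, 0.817485)–(0.4878, -0.921855, 0.214545)  len=0.8527
  (v3,v4,v2) [+--] → (0.4878, -0.921855, 0.214545)–(0.4878, -1.0038, 0)  len=0.2297
  (v3,v2,v6) [+--] → (0.4878, -1.0038, 0)–(0.4878, -0.921855, -0.214545)  len=0.2297
  (v3,v6,v8) [+-+] → (0.4878, -0.921855, -0.214545)–(0.4878, -0.318915, -0.817485)  len=0.8527
  (v4,v9,v5) [-+-] → (0.4878, -0.318915, 0.817485)–(0.4878, 0.318915, 0.817485)  len=0.6378
  (v8,v6,v7) [+--] → (0.4878, -0.318915, -0.817485)–(0.4878, 0.318915, -0.817485)  len=0.6378

Chained into 1 loop(s):
  loop 1: 10 segments, perimeter = 5.6051
Total perimeter = 5.605

loops=1 perimeter=5.605


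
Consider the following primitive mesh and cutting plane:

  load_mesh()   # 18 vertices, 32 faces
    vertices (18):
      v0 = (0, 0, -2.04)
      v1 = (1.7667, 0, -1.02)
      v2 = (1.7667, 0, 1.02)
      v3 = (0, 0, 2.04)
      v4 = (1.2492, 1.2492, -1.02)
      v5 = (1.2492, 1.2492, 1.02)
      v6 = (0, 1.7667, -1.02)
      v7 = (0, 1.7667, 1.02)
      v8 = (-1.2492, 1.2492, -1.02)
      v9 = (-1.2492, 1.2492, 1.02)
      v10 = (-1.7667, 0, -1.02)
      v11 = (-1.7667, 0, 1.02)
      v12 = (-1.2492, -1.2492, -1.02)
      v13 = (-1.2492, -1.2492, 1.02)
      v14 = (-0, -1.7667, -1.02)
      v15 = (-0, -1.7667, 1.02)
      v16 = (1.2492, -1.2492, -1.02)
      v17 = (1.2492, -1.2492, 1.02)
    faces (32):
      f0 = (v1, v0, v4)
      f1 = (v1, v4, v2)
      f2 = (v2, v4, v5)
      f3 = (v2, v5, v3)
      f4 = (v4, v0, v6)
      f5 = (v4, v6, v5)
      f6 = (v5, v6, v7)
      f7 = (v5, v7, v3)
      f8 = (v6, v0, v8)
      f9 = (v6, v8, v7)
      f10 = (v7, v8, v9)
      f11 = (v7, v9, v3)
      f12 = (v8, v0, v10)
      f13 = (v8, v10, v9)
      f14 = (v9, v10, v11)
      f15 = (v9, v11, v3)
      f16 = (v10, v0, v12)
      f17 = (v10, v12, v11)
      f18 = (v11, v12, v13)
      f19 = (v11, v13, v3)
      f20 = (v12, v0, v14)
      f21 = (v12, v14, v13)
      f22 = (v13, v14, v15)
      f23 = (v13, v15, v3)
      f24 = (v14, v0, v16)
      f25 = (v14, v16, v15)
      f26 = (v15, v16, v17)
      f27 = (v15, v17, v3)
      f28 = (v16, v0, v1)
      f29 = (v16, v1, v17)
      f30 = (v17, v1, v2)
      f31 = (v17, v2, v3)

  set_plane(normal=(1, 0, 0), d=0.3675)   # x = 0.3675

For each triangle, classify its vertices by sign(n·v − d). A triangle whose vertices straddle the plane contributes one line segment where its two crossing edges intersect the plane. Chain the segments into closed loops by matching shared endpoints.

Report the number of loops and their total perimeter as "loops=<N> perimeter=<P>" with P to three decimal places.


loops=1 perimeter=11.351

Straddling triangles (12 of 32):
  (v1,v0,v4) [+-+] → (0.3675, 0, -1.82782)–(0.3675, 0.3675, -1.73993)  len=0.3779
  (v2,v5,v3) [++-] → (0.3675, 0.3675, 1.73993)–(0.3675, 0, 1.82782)  len=0.3779
  (v4,v0,v6) [+--] → (0.3675, 0.3675, -1.73993)–(0.3675, 1.61446, -1.02)  len=1.4399
  (v4,v6,v5) [+-+] → (0.3675, 1.61446, -1.02)–(0.3675, 1.61446, -0.419856)  len=0.6001
  (v5,v6,v7) [+--] → (0.3675, 1.61446, -0.419856)–(0.3675, 1.61446, 1.02)  len=1.4399
  (v5,v7,v3) [+--] → (0.3675, 1.61446, 1.02)–(0.3675, 0.3675, 1.73993)  len=1.4399
  (v14,v0,v16) [--+] → (0.3675, -0.3675, -1.73993)–(0.3675, -1.61446, -1.02)  len=1.4399
  (v14,v16,v15) [-+-] → (0.3675, -1.61446, -1.02)–(0.3675, -1.61446, 0.419856)  len=1.4399
  (v15,v16,v17) [-++] → (0.3675, -1.61446, 0.419856)–(0.3675, -1.61446, 1.02)  len=0.6001
  (v15,v17,v3) [-+-] → (0.3675, -1.61446, 1.02)–(0.3675, -0.3675, 1.73993)  len=1.4399
  (v16,v0,v1) [+-+] → (0.3675, -0.3675, -1.73993)–(0.3675, 0, -1.82782)  len=0.3779
  (v17,v2,v3) [++-] → (0.3675, 0, 1.82782)–(0.3675, -0.3675, 1.73993)  len=0.3779

Chained into 1 loop(s):
  loop 1: 12 segments, perimeter = 11.3509
Total perimeter = 11.351


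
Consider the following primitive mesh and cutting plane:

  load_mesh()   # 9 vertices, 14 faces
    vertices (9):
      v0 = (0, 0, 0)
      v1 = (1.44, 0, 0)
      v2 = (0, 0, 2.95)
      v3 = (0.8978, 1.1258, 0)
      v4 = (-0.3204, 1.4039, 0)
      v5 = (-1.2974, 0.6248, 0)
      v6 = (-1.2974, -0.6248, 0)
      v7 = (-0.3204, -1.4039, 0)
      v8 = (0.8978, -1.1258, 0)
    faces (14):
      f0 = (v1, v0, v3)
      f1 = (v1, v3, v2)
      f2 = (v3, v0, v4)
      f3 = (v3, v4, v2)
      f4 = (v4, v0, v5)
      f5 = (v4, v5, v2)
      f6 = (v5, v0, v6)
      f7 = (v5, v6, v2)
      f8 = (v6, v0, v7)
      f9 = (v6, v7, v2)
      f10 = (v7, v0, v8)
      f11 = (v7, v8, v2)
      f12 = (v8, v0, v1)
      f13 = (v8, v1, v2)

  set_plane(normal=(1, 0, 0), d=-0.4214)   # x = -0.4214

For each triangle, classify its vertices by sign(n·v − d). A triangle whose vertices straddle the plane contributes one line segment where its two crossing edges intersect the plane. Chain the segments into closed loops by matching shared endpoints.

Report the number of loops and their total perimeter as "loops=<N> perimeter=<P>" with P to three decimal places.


loops=1 perimeter=7.623

Straddling triangles (6 of 14):
  (v4,v0,v5) [++-] → (-0.4214, 0.202937, 0)–(-0.4214, 1.32336, 0)  len=1.1204
  (v4,v5,v2) [+-+] → (-0.4214, 1.32336, 0)–(-0.4214, 0.202937, 1.99183)  len=2.2853
  (v5,v0,v6) [-+-] → (-0.4214, 0.202937, 0)–(-0.4214, -0.202937, 0)  len=0.4059
  (v5,v6,v2) [--+] → (-0.4214, -0.202937, 1.99183)–(-0.4214, 0.202937, 1.99183)  len=0.4059
  (v6,v0,v7) [-++] → (-0.4214, -0.202937, 0)–(-0.4214, -1.32336, 0)  len=1.1204
  (v6,v7,v2) [-++] → (-0.4214, -1.32336, 0)–(-0.4214, -0.202937, 1.99183)  len=2.2853

Chained into 1 loop(s):
  loop 1: 6 segments, perimeter = 7.6232
Total perimeter = 7.623


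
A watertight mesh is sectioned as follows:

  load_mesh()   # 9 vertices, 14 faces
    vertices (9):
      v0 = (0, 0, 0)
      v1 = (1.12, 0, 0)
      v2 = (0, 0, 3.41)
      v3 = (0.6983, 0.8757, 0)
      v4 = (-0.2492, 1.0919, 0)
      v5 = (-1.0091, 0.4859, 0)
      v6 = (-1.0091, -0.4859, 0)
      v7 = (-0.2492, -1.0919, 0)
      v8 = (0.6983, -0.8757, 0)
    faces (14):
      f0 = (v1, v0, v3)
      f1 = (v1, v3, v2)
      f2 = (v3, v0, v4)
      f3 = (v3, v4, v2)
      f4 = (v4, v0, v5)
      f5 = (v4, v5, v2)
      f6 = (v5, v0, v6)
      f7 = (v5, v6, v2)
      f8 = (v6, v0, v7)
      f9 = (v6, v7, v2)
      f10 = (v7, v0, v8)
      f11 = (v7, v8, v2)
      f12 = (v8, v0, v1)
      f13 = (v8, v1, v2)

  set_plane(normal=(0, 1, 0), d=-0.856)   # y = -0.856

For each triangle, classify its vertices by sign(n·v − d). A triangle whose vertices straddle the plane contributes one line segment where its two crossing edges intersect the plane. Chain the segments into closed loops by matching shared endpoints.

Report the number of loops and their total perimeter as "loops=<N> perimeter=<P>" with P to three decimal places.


loops=1 perimeter=3.247

Straddling triangles (6 of 14):
  (v6,v0,v7) [++-] → (-0.195361, -0.856, 0)–(-0.545009, -0.856, 0)  len=0.3496
  (v6,v7,v2) [+-+] → (-0.545009, -0.856, 0)–(-0.195361, -0.856, 0.736715)  len=0.8155
  (v7,v0,v8) [-+-] → (-0.195361, -0.856, 0)–(0.682591, -0.856, 0)  len=0.8780
  (v7,v8,v2) [--+] → (0.682591, -0.856, 0.0767123)–(-0.195361, -0.856, 0.736715)  len=1.0984
  (v8,v0,v1) [-++] → (0.682591, -0.856, 0)–(0.707787, -0.856, 0)  len=0.0252
  (v8,v1,v2) [-++] → (0.707787, -0.856, 0)–(0.682591, -0.856, 0.0767123)  len=0.0807

Chained into 1 loop(s):
  loop 1: 6 segments, perimeter = 3.2474
Total perimeter = 3.247


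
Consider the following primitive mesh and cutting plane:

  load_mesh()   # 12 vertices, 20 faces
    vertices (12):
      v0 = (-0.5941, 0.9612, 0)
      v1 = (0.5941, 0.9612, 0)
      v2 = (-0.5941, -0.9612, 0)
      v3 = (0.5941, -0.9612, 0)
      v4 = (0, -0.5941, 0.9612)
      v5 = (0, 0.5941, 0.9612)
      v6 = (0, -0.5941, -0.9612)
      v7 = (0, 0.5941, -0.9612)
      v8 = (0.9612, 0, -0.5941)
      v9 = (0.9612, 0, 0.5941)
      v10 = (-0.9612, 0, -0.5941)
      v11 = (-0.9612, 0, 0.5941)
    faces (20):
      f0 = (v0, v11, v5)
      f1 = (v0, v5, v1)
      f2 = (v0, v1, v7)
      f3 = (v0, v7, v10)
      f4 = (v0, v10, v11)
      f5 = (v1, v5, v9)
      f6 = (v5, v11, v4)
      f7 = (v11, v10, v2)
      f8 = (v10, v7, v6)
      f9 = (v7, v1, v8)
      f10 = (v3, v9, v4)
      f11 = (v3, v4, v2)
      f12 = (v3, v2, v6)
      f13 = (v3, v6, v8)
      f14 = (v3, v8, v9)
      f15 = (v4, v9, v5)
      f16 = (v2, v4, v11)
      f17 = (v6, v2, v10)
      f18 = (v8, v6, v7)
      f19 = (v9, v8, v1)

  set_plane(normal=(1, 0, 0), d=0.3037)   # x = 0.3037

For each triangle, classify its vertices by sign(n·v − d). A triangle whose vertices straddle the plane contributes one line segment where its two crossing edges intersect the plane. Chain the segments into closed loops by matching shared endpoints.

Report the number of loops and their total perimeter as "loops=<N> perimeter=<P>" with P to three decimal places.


Straddling triangles (10 of 20):
  (v0,v5,v1) [--+] → (0.3037, 0.781759, 0.469841)–(0.3037, 0.9612, 0)  len=0.5029
  (v0,v1,v7) [-+-] → (0.3037, 0.9612, 0)–(0.3037, 0.781759, -0.469841)  len=0.5029
  (v1,v5,v9) [+-+] → (0.3037, 0.781759, 0.469841)–(0.3037, 0.406389, 0.845211)  len=0.5309
  (v7,v1,v8) [-++] → (0.3037, 0.781759, -0.469841)–(0.3037, 0.406389, -0.845211)  len=0.5309
  (v3,v9,v4) [++-] → (0.3037, -0.406389, 0.845211)–(0.3037, -0.781759, 0.469841)  len=0.5309
  (v3,v4,v2) [+--] → (0.3037, -0.781759, 0.469841)–(0.3037, -0.9612, 0)  len=0.5029
  (v3,v2,v6) [+--] → (0.3037, -0.9612, 0)–(0.3037, -0.781759, -0.469841)  len=0.5029
  (v3,v6,v8) [+-+] → (0.3037, -0.781759, -0.469841)–(0.3037, -0.406389, -0.845211)  len=0.5309
  (v4,v9,v5) [-+-] → (0.3037, -0.406389, 0.845211)–(0.3037, 0.406389, 0.845211)  len=0.8128
  (v8,v6,v7) [+--] → (0.3037, -0.406389, -0.845211)–(0.3037, 0.406389, -0.845211)  len=0.8128

Chained into 1 loop(s):
  loop 1: 10 segments, perimeter = 5.7607
Total perimeter = 5.761

loops=1 perimeter=5.761


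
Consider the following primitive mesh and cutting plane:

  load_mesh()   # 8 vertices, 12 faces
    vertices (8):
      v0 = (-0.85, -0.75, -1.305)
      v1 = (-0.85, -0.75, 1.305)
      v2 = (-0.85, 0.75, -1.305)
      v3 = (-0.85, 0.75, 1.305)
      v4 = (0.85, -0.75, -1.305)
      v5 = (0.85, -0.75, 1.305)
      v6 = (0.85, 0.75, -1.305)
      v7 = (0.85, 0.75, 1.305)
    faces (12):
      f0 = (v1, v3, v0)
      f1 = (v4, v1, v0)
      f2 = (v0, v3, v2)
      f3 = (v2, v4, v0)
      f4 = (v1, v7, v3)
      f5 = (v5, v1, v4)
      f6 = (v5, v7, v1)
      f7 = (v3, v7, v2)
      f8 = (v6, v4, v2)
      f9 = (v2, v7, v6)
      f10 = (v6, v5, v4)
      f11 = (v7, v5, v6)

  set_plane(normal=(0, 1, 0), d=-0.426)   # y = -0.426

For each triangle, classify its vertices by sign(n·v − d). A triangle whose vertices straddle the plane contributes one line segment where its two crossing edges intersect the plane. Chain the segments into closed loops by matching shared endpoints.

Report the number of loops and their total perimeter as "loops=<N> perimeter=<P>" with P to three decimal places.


loops=1 perimeter=8.620

Straddling triangles (8 of 12):
  (v1,v3,v0) [-+-] → (-0.85, -0.426, 1.305)–(-0.85, -0.426, -0.74124)  len=2.0462
  (v0,v3,v2) [-++] → (-0.85, -0.426, -0.74124)–(-0.85, -0.426, -1.305)  len=0.5638
  (v2,v4,v0) [+--] → (0.4828, -0.426, -1.305)–(-0.85, -0.426, -1.305)  len=1.3328
  (v1,v7,v3) [-++] → (-0.4828, -0.426, 1.305)–(-0.85, -0.426, 1.305)  len=0.3672
  (v5,v7,v1) [-+-] → (0.85, -0.426, 1.305)–(-0.4828, -0.426, 1.305)  len=1.3328
  (v6,v4,v2) [+-+] → (0.85, -0.426, -1.305)–(0.4828, -0.426, -1.305)  len=0.3672
  (v6,v5,v4) [+--] → (0.85, -0.426, 0.74124)–(0.85, -0.426, -1.305)  len=2.0462
  (v7,v5,v6) [+-+] → (0.85, -0.426, 1.305)–(0.85, -0.426, 0.74124)  len=0.5638

Chained into 1 loop(s):
  loop 1: 8 segments, perimeter = 8.6200
Total perimeter = 8.620


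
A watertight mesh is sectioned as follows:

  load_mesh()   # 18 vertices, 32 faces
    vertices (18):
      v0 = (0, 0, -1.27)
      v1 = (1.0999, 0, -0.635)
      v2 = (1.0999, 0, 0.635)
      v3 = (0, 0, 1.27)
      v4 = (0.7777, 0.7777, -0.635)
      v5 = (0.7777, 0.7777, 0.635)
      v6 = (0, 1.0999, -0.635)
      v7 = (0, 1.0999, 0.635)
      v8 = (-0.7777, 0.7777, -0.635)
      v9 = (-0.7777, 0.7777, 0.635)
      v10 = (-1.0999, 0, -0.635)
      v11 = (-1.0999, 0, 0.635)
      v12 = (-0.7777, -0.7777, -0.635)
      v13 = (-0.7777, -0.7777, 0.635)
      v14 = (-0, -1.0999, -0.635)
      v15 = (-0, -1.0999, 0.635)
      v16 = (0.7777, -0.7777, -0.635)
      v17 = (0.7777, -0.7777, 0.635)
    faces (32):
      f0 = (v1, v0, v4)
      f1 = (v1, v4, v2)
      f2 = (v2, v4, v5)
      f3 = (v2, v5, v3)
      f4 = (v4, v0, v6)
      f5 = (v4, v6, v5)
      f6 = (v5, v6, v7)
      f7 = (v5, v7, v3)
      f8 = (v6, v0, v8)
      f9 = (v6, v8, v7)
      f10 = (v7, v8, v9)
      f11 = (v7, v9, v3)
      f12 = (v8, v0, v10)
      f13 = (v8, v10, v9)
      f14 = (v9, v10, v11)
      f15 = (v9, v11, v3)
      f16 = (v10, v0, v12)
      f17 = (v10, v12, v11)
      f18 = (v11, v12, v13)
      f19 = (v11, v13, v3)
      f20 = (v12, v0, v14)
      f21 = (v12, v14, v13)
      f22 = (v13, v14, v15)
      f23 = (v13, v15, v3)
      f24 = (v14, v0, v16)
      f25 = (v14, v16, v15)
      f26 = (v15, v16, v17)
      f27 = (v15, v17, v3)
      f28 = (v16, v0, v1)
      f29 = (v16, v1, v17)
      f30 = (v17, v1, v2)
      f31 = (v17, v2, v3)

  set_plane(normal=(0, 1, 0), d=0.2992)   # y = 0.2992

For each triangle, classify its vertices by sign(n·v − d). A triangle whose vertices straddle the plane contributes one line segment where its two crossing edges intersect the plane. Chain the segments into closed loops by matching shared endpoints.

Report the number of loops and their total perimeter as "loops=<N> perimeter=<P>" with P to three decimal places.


Straddling triangles (12 of 32):
  (v1,v0,v4) [--+] → (0.2992, 0.2992, -1.0257)–(0.975942, 0.2992, -0.635)  len=0.7814
  (v1,v4,v2) [-+-] → (0.975942, 0.2992, -0.635)–(0.975942, 0.2992, 0.1464)  len=0.7814
  (v2,v4,v5) [-++] → (0.975942, 0.2992, 0.1464)–(0.975942, 0.2992, 0.635)  len=0.4886
  (v2,v5,v3) [-+-] → (0.975942, 0.2992, 0.635)–(0.2992, 0.2992, 1.0257)  len=0.7814
  (v4,v0,v6) [+-+] → (0.2992, 0.2992, -1.0257)–(0, 0.2992, -1.09726)  len=0.3076
  (v5,v7,v3) [++-] → (0, 0.2992, 1.09726)–(0.2992, 0.2992, 1.0257)  len=0.3076
  (v6,v0,v8) [+-+] → (0, 0.2992, -1.09726)–(-0.2992, 0.2992, -1.0257)  len=0.3076
  (v7,v9,v3) [++-] → (-0.2992, 0.2992, 1.0257)–(0, 0.2992, 1.09726)  len=0.3076
  (v8,v0,v10) [+--] → (-0.2992, 0.2992, -1.0257)–(-0.975942, 0.2992, -0.635)  len=0.7814
  (v8,v10,v9) [+-+] → (-0.975942, 0.2992, -0.635)–(-0.975942, 0.2992, -0.1464)  len=0.4886
  (v9,v10,v11) [+--] → (-0.975942, 0.2992, -0.1464)–(-0.975942, 0.2992, 0.635)  len=0.7814
  (v9,v11,v3) [+--] → (-0.975942, 0.2992, 0.635)–(-0.2992, 0.2992, 1.0257)  len=0.7814

Chained into 1 loop(s):
  loop 1: 12 segments, perimeter = 6.8963
Total perimeter = 6.896

loops=1 perimeter=6.896


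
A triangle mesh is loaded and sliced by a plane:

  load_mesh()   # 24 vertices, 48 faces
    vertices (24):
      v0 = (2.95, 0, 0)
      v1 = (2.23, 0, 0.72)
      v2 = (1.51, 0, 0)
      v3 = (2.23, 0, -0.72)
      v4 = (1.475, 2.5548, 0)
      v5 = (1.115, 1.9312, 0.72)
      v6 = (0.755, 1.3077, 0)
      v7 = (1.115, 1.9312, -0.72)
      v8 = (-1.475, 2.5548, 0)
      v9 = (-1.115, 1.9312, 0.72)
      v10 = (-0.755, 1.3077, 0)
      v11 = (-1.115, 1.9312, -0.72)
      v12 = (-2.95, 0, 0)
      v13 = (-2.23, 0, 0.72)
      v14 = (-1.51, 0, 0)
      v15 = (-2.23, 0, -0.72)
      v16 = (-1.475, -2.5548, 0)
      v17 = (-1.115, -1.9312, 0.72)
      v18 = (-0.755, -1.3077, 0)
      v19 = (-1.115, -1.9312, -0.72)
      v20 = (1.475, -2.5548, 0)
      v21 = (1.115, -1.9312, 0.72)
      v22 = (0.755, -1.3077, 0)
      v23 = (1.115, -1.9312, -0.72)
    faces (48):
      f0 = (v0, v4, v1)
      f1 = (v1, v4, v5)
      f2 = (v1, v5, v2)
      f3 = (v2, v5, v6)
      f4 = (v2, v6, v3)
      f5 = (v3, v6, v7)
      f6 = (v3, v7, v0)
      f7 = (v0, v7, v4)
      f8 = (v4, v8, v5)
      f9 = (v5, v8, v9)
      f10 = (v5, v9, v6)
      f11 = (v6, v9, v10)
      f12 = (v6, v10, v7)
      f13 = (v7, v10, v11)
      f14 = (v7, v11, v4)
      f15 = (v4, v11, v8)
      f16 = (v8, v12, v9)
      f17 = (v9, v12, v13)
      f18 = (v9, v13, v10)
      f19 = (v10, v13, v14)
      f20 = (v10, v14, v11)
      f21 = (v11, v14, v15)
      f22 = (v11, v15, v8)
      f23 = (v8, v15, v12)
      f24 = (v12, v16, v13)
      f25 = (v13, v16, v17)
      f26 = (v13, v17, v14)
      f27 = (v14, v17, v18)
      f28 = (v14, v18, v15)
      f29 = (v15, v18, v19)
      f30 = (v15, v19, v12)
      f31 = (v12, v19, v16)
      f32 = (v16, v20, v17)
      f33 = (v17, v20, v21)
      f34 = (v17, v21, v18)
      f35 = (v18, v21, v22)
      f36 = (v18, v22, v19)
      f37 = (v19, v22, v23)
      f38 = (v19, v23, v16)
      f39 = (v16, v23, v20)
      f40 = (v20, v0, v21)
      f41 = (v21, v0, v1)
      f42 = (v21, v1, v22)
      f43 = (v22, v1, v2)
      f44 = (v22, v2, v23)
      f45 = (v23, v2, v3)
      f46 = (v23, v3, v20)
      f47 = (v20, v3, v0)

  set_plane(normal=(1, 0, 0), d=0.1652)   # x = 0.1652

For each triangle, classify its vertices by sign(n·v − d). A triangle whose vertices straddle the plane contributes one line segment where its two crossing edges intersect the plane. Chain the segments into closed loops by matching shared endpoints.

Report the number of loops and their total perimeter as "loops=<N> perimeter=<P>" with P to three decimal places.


loops=2 perimeter=7.620

Straddling triangles (16 of 48):
  (v4,v8,v5) [+-+] → (0.1652, 2.5548, 0)–(0.1652, 2.15989, 0.455963)  len=0.6032
  (v5,v8,v9) [+--] → (0.1652, 2.15989, 0.455963)–(0.1652, 1.9312, 0.72)  len=0.3493
  (v5,v9,v6) [+-+] → (0.1652, 1.9312, 0.72)–(0.1652, 1.50435, 0.227089)  len=0.6520
  (v6,v9,v10) [+--] → (0.1652, 1.50435, 0.227089)–(0.1652, 1.3077, 0)  len=0.3004
  (v6,v10,v7) [+-+] → (0.1652, 1.3077, 0)–(0.1652, 1.61452, -0.354302)  len=0.4687
  (v7,v10,v11) [+--] → (0.1652, 1.61452, -0.354302)–(0.1652, 1.9312, -0.72)  len=0.4838
  (v7,v11,v4) [+-+] → (0.1652, 1.9312, -0.72)–(0.1652, 2.23944, -0.364114)  len=0.4708
  (v4,v11,v8) [+--] → (0.1652, 2.23944, -0.364114)–(0.1652, 2.5548, 0)  len=0.4817
  (v16,v20,v17) [-+-] → (0.1652, -2.5548, 0)–(0.1652, -2.23944, 0.364114)  len=0.4817
  (v17,v20,v21) [-++] → (0.1652, -2.23944, 0.364114)–(0.1652, -1.9312, 0.72)  len=0.4708
  (v17,v21,v18) [-+-] → (0.1652, -1.9312, 0.72)–(0.1652, -1.61452, 0.354302)  len=0.4838
  (v18,v21,v22) [-++] → (0.1652, -1.61452, 0.354302)–(0.1652, -1.3077, 0)  len=0.4687
  (v18,v22,v19) [-+-] → (0.1652, -1.3077, 0)–(0.1652, -1.50435, -0.227089)  len=0.3004
  (v19,v22,v23) [-++] → (0.1652, -1.50435, -0.227089)–(0.1652, -1.9312, -0.72)  len=0.6520
  (v19,v23,v16) [-+-] → (0.1652, -1.9312, -0.72)–(0.1652, -2.15989, -0.455963)  len=0.3493
  (v16,v23,v20) [-++] → (0.1652, -2.15989, -0.455963)–(0.1652, -2.5548, 0)  len=0.6032

Chained into 2 loop(s):
  loop 1: 8 segments, perimeter = 3.8099
  loop 2: 8 segments, perimeter = 3.8099
Total perimeter = 7.620


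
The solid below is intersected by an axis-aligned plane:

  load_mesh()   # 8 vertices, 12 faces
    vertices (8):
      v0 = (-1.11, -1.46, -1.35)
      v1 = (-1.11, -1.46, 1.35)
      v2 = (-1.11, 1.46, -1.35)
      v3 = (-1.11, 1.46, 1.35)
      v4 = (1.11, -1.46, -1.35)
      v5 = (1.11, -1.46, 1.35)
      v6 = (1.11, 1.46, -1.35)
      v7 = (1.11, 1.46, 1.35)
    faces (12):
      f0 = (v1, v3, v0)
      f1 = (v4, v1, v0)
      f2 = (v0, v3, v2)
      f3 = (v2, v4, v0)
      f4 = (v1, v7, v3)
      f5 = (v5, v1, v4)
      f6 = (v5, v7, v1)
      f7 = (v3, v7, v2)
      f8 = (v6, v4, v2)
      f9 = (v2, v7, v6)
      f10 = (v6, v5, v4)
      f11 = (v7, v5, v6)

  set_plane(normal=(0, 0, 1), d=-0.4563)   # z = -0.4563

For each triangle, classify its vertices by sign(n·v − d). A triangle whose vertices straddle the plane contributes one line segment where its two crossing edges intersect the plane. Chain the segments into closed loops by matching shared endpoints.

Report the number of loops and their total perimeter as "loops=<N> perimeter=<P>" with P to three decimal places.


loops=1 perimeter=10.280

Straddling triangles (8 of 12):
  (v1,v3,v0) [++-] → (-1.11, -0.49348, -0.4563)–(-1.11, -1.46, -0.4563)  len=0.9665
  (v4,v1,v0) [-+-] → (0.37518, -1.46, -0.4563)–(-1.11, -1.46, -0.4563)  len=1.4852
  (v0,v3,v2) [-+-] → (-1.11, -0.49348, -0.4563)–(-1.11, 1.46, -0.4563)  len=1.9535
  (v5,v1,v4) [++-] → (0.37518, -1.46, -0.4563)–(1.11, -1.46, -0.4563)  len=0.7348
  (v3,v7,v2) [++-] → (-0.37518, 1.46, -0.4563)–(-1.11, 1.46, -0.4563)  len=0.7348
  (v2,v7,v6) [-+-] → (-0.37518, 1.46, -0.4563)–(1.11, 1.46, -0.4563)  len=1.4852
  (v6,v5,v4) [-+-] → (1.11, 0.49348, -0.4563)–(1.11, -1.46, -0.4563)  len=1.9535
  (v7,v5,v6) [++-] → (1.11, 0.49348, -0.4563)–(1.11, 1.46, -0.4563)  len=0.9665

Chained into 1 loop(s):
  loop 1: 8 segments, perimeter = 10.2800
Total perimeter = 10.280


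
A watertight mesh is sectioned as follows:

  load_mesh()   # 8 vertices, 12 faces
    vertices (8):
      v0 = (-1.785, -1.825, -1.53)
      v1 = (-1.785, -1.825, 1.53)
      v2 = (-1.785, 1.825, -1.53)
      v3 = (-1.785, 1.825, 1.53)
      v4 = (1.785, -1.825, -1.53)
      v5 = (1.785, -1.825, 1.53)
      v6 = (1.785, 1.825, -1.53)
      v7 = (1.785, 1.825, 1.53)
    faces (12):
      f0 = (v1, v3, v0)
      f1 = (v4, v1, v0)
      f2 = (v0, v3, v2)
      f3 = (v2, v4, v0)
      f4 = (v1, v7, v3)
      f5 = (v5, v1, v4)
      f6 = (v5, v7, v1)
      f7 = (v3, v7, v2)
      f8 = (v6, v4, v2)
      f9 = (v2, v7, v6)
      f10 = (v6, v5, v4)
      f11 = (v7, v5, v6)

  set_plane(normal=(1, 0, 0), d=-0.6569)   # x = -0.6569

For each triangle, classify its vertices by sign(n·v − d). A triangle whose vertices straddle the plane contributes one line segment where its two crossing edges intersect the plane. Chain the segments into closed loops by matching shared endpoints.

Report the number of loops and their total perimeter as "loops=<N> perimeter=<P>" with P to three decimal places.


Straddling triangles (8 of 12):
  (v4,v1,v0) [+--] → (-0.6569, -1.825, 0.563057)–(-0.6569, -1.825, -1.53)  len=2.0931
  (v2,v4,v0) [-+-] → (-0.6569, 0.67162, -1.53)–(-0.6569, -1.825, -1.53)  len=2.4966
  (v1,v7,v3) [-+-] → (-0.6569, -0.67162, 1.53)–(-0.6569, 1.825, 1.53)  len=2.4966
  (v5,v1,v4) [+-+] → (-0.6569, -1.825, 1.53)–(-0.6569, -1.825, 0.563057)  len=0.9669
  (v5,v7,v1) [++-] → (-0.6569, -0.67162, 1.53)–(-0.6569, -1.825, 1.53)  len=1.1534
  (v3,v7,v2) [-+-] → (-0.6569, 1.825, 1.53)–(-0.6569, 1.825, -0.563057)  len=2.0931
  (v6,v4,v2) [++-] → (-0.6569, 0.67162, -1.53)–(-0.6569, 1.825, -1.53)  len=1.1534
  (v2,v7,v6) [-++] → (-0.6569, 1.825, -0.563057)–(-0.6569, 1.825, -1.53)  len=0.9669

Chained into 1 loop(s):
  loop 1: 8 segments, perimeter = 13.4200
Total perimeter = 13.420

loops=1 perimeter=13.420


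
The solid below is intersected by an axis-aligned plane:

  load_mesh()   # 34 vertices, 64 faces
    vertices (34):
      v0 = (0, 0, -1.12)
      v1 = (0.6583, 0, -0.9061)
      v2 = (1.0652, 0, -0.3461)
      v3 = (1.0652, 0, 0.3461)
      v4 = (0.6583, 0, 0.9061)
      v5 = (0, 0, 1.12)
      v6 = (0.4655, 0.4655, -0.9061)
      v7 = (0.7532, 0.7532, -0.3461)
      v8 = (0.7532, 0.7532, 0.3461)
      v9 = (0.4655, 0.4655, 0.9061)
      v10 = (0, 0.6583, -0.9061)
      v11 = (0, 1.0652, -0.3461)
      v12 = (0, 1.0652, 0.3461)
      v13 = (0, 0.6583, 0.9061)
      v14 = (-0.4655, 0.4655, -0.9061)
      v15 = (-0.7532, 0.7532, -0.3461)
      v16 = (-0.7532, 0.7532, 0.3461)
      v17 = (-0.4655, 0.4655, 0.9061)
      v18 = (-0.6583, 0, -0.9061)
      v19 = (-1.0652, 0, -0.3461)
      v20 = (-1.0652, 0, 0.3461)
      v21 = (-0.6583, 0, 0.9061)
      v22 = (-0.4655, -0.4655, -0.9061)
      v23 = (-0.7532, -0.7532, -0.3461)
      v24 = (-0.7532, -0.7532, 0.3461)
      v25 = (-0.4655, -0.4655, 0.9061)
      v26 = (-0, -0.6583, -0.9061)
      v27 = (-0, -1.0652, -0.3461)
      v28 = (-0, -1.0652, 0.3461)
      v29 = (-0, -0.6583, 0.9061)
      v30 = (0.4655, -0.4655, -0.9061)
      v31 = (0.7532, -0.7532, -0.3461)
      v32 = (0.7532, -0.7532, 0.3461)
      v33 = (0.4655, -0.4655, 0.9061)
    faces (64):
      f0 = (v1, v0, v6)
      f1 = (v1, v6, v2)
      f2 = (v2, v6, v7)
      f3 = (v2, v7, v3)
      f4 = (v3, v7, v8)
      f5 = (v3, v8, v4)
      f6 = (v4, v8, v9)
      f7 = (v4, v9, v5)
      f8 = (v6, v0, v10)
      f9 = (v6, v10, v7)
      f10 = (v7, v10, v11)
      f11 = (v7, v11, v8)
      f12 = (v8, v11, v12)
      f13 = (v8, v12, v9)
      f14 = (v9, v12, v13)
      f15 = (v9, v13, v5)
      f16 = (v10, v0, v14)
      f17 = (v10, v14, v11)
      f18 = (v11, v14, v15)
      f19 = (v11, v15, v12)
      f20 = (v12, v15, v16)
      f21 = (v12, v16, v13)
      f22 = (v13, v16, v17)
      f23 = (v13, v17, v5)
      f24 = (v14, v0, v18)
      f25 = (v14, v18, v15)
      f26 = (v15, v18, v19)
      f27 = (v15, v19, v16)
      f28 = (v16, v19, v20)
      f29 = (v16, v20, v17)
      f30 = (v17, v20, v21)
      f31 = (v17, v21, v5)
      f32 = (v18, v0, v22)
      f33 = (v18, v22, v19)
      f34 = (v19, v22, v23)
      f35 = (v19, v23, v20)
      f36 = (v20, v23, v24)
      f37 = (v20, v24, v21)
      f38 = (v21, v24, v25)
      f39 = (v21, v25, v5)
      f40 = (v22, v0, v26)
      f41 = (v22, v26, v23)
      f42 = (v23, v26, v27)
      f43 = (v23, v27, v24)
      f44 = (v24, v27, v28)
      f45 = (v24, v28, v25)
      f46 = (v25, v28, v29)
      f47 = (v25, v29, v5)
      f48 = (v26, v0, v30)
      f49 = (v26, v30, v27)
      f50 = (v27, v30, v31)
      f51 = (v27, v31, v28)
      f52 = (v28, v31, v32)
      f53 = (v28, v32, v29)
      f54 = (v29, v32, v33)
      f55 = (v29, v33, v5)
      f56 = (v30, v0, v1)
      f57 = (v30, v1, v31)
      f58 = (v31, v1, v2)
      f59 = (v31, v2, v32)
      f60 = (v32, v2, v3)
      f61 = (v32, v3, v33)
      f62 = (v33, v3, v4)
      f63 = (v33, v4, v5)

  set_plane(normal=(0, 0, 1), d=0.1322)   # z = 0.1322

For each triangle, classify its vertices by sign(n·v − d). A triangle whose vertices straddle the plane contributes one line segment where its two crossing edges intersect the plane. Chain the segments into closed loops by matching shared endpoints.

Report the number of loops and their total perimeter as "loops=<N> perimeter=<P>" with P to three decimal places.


Straddling triangles (16 of 64):
  (v2,v7,v3) [--+] → (0.968787, 0.23275, 0.1322)–(1.0652, 0, 0.1322)  len=0.2519
  (v3,v7,v8) [+-+] → (0.968787, 0.23275, 0.1322)–(0.7532, 0.7532, 0.1322)  len=0.5633
  (v7,v11,v8) [--+] → (0.52045, 0.849613, 0.1322)–(0.7532, 0.7532, 0.1322)  len=0.2519
  (v8,v11,v12) [+-+] → (0.52045, 0.849613, 0.1322)–(0, 1.0652, 0.1322)  len=0.5633
  (v11,v15,v12) [--+] → (-0.23275, 0.968787, 0.1322)–(0, 1.0652, 0.1322)  len=0.2519
  (v12,v15,v16) [+-+] → (-0.23275, 0.968787, 0.1322)–(-0.7532, 0.7532, 0.1322)  len=0.5633
  (v15,v19,v16) [--+] → (-0.849613, 0.52045, 0.1322)–(-0.7532, 0.7532, 0.1322)  len=0.2519
  (v16,v19,v20) [+-+] → (-0.849613, 0.52045, 0.1322)–(-1.0652, 0, 0.1322)  len=0.5633
  (v19,v23,v20) [--+] → (-0.968787, -0.23275, 0.1322)–(-1.0652, 0, 0.1322)  len=0.2519
  (v20,v23,v24) [+-+] → (-0.968787, -0.23275, 0.1322)–(-0.7532, -0.7532, 0.1322)  len=0.5633
  (v23,v27,v24) [--+] → (-0.52045, -0.849613, 0.1322)–(-0.7532, -0.7532, 0.1322)  len=0.2519
  (v24,v27,v28) [+-+] → (-0.52045, -0.849613, 0.1322)–(0, -1.0652, 0.1322)  len=0.5633
  (v27,v31,v28) [--+] → (0.23275, -0.968787, 0.1322)–(0, -1.0652, 0.1322)  len=0.2519
  (v28,v31,v32) [+-+] → (0.23275, -0.968787, 0.1322)–(0.7532, -0.7532, 0.1322)  len=0.5633
  (v31,v2,v32) [--+] → (0.849613, -0.52045, 0.1322)–(0.7532, -0.7532, 0.1322)  len=0.2519
  (v32,v2,v3) [+-+] → (0.849613, -0.52045, 0.1322)–(1.0652, 0, 0.1322)  len=0.5633

Chained into 1 loop(s):
  loop 1: 16 segments, perimeter = 6.5221
Total perimeter = 6.522

loops=1 perimeter=6.522
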